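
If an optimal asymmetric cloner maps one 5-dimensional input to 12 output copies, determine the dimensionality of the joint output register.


Output space = H^(tensor 12) where dim(H) = 5
dim = 5^12
= 25 (after 2 factors)
= 125 (after 3 factors)
= 625 (after 4 factors)
= 3125 (after 5 factors)
= 15625 (after 6 factors)
= 78125 (after 7 factors)
= 390625 (after 8 factors)
= 1953125 (after 9 factors)
= 9765625 (after 10 factors)
= 48828125 (after 11 factors)
= 244140625 (after 12 factors)
= 244140625

244140625


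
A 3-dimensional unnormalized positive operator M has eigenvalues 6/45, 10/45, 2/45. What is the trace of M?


tr(M) = sum of eigenvalues
= 6/45 + 10/45 + 2/45
= 18/45
= 0.4000

0.4000


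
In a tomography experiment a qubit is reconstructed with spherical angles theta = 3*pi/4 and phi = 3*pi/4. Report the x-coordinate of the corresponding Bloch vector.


theta = 2.3562, phi = 2.3562
r_x = sin(theta)*cos(phi) = 0.7071 * -0.7071
r_x = -0.5000

-0.5000


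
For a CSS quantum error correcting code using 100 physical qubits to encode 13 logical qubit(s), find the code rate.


Code rate R = k/n
= 13/100
= 0.1300

0.1300


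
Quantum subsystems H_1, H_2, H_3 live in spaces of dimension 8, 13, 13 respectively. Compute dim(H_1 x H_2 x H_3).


dim(H_1 x H_2 x H_3) = 8 * 13 * 13
= 104 * 13
= 1352

1352


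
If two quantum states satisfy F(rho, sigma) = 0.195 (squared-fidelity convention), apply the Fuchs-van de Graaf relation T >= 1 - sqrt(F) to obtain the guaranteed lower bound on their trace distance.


Fuchs-van de Graaf (squared-fidelity convention): 1 - sqrt(F) <= T <= sqrt(1 - F).
Lower bound: T >= 1 - sqrt(F)
sqrt(F) = sqrt(0.195) = 0.4416
T >= 1 - 0.4416
T >= 0.5584

0.5584


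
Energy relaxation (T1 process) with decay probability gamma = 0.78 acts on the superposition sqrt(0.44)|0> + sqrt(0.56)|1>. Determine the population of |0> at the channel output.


For amplitude damping with parameter gamma on state sqrt(a)|0> + sqrt(b)|1>:
alpha^2 = 0.44, beta^2 = 0.56
P(|0>) = alpha^2 + gamma * beta^2
= 0.44 + 0.78 * 0.56
= 0.44 + 0.4368
= 0.8768

0.8768


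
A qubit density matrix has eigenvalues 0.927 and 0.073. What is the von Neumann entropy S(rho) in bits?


S = -p*log2(p) - (1-p)*log2(1-p)
p = 0.9270, 1-p = 0.0730
= -0.9270 * log2(0.9270) - 0.0730 * log2(0.0730)
= -(-0.1014) - (-0.2756)
= 0.3770

0.3770


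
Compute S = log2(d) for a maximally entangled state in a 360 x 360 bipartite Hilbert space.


For a maximally entangled state in d x d:
S = log2(d) = log2(360)
= 8.4919

8.4919


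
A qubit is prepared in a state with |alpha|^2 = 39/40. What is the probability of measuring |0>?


|alpha|^2 = 39/40 = 0.9750
|beta|^2 = 1 - 39/40 = 1/40 = 0.0250
P(|0>) = |alpha|^2 = 0.9750

0.9750


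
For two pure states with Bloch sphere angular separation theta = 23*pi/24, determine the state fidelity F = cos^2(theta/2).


For states separated by angle theta on Bloch sphere:
F = cos^2(theta/2)
theta = 23*pi/24 = 3.0107
theta/2 = 1.5053
cos(theta/2) = 0.0654
F = 0.0043

0.0043


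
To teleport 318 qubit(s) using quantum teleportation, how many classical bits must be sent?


Quantum teleportation requires 2 classical bits per qubit teleported.
318 qubit(s) -> 2 * 318 = 636 classical bits

636


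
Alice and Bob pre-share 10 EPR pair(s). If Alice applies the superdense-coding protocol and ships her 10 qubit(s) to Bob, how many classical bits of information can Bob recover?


Superdense coding allows 2 classical bits per shared entangled pair.
10 pair(s) -> 2 * 10 = 20 classical bits

20


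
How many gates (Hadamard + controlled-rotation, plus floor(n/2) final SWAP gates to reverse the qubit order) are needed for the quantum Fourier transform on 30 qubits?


Hadamard gates: 30
Controlled rotations: n*(n-1)/2 = 30*29/2 = 435
SWAP gates: floor(n/2) = floor(30/2) = 15
Total = 30 + 435 + 15
= 480

480


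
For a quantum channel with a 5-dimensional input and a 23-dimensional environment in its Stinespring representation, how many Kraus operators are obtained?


Tracing out the environment in an orthonormal basis {|i>_E} gives Kraus operators K_i = <i|_E U |0>_E.
Number of Kraus operators = dim(H_env) = d_env
= 23

23


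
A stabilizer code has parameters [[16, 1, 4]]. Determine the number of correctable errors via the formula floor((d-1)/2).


Code parameters: [[16, 1, 4]], distance d = 4.
Number of correctable errors = floor((d-1)/2)
= floor((4 - 1)/2)
= floor(3/2)
= 1

1


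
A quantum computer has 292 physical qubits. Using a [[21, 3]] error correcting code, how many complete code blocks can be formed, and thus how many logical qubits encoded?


Each code block uses 21 physical qubits for 3 logical qubit(s).
Number of complete blocks = floor(292 / 21) = 13
Logical qubits = 13 * 3
= 39

39


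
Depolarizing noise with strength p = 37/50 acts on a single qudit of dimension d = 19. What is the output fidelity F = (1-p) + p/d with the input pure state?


F = (1-p) + p/d
= (1 - 0.7400) + 0.7400/19
= 0.2600 + 0.0389
= 0.2989

0.2989


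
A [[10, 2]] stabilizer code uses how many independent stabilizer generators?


For an [[n,k]] stabilizer code:
Number of stabilizer generators = n - k
= 10 - 2
= 8

8


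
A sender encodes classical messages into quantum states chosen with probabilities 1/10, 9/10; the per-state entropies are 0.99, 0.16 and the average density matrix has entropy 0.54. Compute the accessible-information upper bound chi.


chi = S(rho) - sum_i p_i * S(rho_i)
Weighted entropy = 1/10 * 0.99 + 9/10 * 0.16
= 0.2430
chi = 0.54 - 0.2430
= 0.2970

0.2970


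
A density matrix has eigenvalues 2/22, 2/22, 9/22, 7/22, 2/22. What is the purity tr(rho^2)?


tr(rho^2) = sum of eigenvalues squared
= (2/22)^2 + (2/22)^2 + (9/22)^2 + (7/22)^2 + (2/22)^2
= (4 + 4 + 81 + 49 + 4) / 484
= 142/484
= 0.2934

0.2934


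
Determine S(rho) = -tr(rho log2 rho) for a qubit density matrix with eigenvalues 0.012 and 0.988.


S = -p*log2(p) - (1-p)*log2(1-p)
p = 0.0120, 1-p = 0.9880
= -0.0120 * log2(0.0120) - 0.9880 * log2(0.9880)
= -(-0.0766) - (-0.0172)
= 0.0938

0.0938


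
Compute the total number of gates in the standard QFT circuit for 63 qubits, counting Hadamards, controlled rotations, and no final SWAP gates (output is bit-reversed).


Hadamard gates: 63
Controlled rotations: n*(n-1)/2 = 63*62/2 = 1953
SWAP gates: 0 (omitted)
Total = 63 + 1953
= 2016

2016


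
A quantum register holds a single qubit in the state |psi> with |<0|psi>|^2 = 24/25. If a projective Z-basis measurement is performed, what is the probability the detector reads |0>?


|alpha|^2 = 24/25 = 0.9600
|beta|^2 = 1 - 24/25 = 1/25 = 0.0400
P(|0>) = |alpha|^2 = 0.9600

0.9600


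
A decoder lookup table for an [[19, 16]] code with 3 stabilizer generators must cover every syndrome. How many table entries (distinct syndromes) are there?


Each stabilizer generator gives a binary (+1 or -1) measurement outcome.
With 3 independent generators:
Total syndromes = 2^3
= 8

8


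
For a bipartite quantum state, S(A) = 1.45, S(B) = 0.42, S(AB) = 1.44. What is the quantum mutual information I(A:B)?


I(A:B) = S(A) + S(B) - S(AB)
= 1.45 + 0.42 - 1.44
= 0.4300

0.4300


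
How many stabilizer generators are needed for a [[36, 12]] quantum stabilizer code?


For an [[n,k]] stabilizer code:
Number of stabilizer generators = n - k
= 36 - 12
= 24

24


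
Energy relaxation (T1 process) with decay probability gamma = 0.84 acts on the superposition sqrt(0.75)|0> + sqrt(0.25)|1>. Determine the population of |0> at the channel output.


For amplitude damping with parameter gamma on state sqrt(a)|0> + sqrt(b)|1>:
alpha^2 = 0.75, beta^2 = 0.25
P(|0>) = alpha^2 + gamma * beta^2
= 0.75 + 0.84 * 0.25
= 0.75 + 0.2100
= 0.9600

0.9600


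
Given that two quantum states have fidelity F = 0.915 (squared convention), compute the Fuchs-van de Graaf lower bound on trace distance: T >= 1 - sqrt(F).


Fuchs-van de Graaf (squared-fidelity convention): 1 - sqrt(F) <= T <= sqrt(1 - F).
Lower bound: T >= 1 - sqrt(F)
sqrt(F) = sqrt(0.915) = 0.9566
T >= 1 - 0.9566
T >= 0.0434

0.0434


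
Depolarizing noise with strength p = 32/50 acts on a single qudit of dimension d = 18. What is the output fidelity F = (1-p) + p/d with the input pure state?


F = (1-p) + p/d
= (1 - 0.6400) + 0.6400/18
= 0.3600 + 0.0356
= 0.3956

0.3956


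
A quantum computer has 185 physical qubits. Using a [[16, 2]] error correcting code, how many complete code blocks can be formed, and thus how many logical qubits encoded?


Each code block uses 16 physical qubits for 2 logical qubit(s).
Number of complete blocks = floor(185 / 16) = 11
Logical qubits = 11 * 2
= 22

22


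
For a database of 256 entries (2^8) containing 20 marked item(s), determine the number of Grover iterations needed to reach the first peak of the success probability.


After j Grover iterations the success probability is P(j) = sin^2((2j+1)*theta), where sin(theta) = sqrt(k/N).
N = 2^8 = 256, k = 20
sin(theta) = sqrt(k/N) = 0.2795084972
theta = arcsin(sqrt(k/N)) = 0.2832821653 rad
P(j) reaches its first maximum when (2j+1)*theta is as close as possible to pi/2, i.e. j = round(pi/(4*theta) - 1/2).
pi/(4*theta) - 1/2 = 2.2725
(For comparison, the common estimate pi/4 * sqrt(N/k) = 2.8099; the exact maximiser is used here.)
Optimal iterations = 2

2


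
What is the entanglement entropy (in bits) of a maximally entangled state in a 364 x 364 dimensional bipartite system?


For a maximally entangled state in d x d:
S = log2(d) = log2(364)
= 8.5078

8.5078


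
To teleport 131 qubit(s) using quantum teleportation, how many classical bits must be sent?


Quantum teleportation requires 2 classical bits per qubit teleported.
131 qubit(s) -> 2 * 131 = 262 classical bits

262


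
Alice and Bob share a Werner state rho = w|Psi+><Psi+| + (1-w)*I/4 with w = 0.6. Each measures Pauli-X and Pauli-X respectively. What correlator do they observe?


|Psi+> = (|01> + |10>)/sqrt(2)
For the pure Bell state, <X_A X_B> = +1 (Bell-state Pauli correlator).
The maximally-mixed part I/4 has tr(I/4 * P tensor P) = 0 for any traceless Pauli P.
So <X_A X_B>_rho = w * (+1) + (1 - w) * 0
= 0.6 * (+1)
= 0.6000

0.6000


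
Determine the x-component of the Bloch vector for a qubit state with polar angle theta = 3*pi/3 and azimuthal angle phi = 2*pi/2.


theta = 3.1416, phi = 3.1416
r_x = sin(theta)*cos(phi) = 0.0000 * -1.0000
r_x = 0.0000

0.0000


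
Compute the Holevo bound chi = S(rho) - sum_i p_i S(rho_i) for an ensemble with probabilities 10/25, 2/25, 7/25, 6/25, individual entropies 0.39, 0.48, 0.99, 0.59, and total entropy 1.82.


chi = S(rho) - sum_i p_i * S(rho_i)
Weighted entropy = 10/25 * 0.39 + 2/25 * 0.48 + 7/25 * 0.99 + 6/25 * 0.59
= 0.6132
chi = 1.82 - 0.6132
= 1.2068

1.2068


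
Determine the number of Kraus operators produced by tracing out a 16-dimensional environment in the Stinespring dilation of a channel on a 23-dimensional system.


Tracing out the environment in an orthonormal basis {|i>_E} gives Kraus operators K_i = <i|_E U |0>_E.
Number of Kraus operators = dim(H_env) = d_env
= 16

16


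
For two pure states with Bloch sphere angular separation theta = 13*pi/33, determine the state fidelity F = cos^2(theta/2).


For states separated by angle theta on Bloch sphere:
F = cos^2(theta/2)
theta = 13*pi/33 = 1.2376
theta/2 = 0.6188
cos(theta/2) = 0.8146
F = 0.6635

0.6635


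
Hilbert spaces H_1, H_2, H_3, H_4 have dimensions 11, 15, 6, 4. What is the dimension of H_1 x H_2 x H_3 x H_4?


dim(H_1 x H_2 x H_3 x H_4) = 11 * 15 * 6 * 4
= 165 * 6 * 4
= 990 * 4
= 3960

3960


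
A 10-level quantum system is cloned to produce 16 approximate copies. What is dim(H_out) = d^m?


Output space = H^(tensor 16) where dim(H) = 10
dim = 10^16
= 100 (after 2 factors)
= 1000 (after 3 factors)
= 10000 (after 4 factors)
= 100000 (after 5 factors)
= 1000000 (after 6 factors)
= 10000000 (after 7 factors)
= 100000000 (after 8 factors)
= 1000000000 (after 9 factors)
= 10000000000 (after 10 factors)
= 100000000000 (after 11 factors)
= 1000000000000 (after 12 factors)
= 10000000000000 (after 13 factors)
= 100000000000000 (after 14 factors)
= 1000000000000000 (after 15 factors)
= 10000000000000000 (after 16 factors)
= 10000000000000000

10000000000000000


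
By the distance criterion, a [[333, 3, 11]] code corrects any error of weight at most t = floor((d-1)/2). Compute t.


Code parameters: [[333, 3, 11]], distance d = 11.
Number of correctable errors = floor((d-1)/2)
= floor((11 - 1)/2)
= floor(10/2)
= 5

5


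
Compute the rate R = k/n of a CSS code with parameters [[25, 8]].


Code rate R = k/n
= 8/25
= 0.3200

0.3200


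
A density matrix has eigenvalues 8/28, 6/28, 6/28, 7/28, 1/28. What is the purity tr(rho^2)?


tr(rho^2) = sum of eigenvalues squared
= (8/28)^2 + (6/28)^2 + (6/28)^2 + (7/28)^2 + (1/28)^2
= (64 + 36 + 36 + 49 + 1) / 784
= 186/784
= 0.2372

0.2372


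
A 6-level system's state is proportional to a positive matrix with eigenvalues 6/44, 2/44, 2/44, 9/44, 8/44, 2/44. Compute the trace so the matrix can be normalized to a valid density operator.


tr(M) = sum of eigenvalues
= 6/44 + 2/44 + 2/44 + 9/44 + 8/44 + 2/44
= 29/44
= 0.6591

0.6591


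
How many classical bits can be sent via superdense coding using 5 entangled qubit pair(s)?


Superdense coding allows 2 classical bits per shared entangled pair.
5 pair(s) -> 2 * 5 = 10 classical bits

10


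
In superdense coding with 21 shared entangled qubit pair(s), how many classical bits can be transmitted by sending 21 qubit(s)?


Superdense coding allows 2 classical bits per shared entangled pair.
21 pair(s) -> 2 * 21 = 42 classical bits

42


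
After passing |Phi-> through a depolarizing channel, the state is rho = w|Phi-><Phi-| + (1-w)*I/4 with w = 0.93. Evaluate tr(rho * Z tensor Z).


|Phi-> = (|00> - |11>)/sqrt(2)
For the pure Bell state, <Z_A Z_B> = +1 (Bell-state Pauli correlator).
The maximally-mixed part I/4 has tr(I/4 * P tensor P) = 0 for any traceless Pauli P.
So <Z_A Z_B>_rho = w * (+1) + (1 - w) * 0
= 0.93 * (+1)
= 0.9300

0.9300


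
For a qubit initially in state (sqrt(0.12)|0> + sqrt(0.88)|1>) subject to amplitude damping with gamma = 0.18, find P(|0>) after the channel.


For amplitude damping with parameter gamma on state sqrt(a)|0> + sqrt(b)|1>:
alpha^2 = 0.12, beta^2 = 0.88
P(|0>) = alpha^2 + gamma * beta^2
= 0.12 + 0.18 * 0.88
= 0.12 + 0.1584
= 0.2784

0.2784


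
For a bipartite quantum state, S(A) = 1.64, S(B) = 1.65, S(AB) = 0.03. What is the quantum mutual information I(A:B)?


I(A:B) = S(A) + S(B) - S(AB)
= 1.64 + 1.65 - 0.03
= 3.2600

3.2600


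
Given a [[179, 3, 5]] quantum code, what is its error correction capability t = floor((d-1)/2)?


Code parameters: [[179, 3, 5]], distance d = 5.
Number of correctable errors = floor((d-1)/2)
= floor((5 - 1)/2)
= floor(4/2)
= 2

2


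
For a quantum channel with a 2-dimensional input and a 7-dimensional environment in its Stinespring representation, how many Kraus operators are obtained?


Tracing out the environment in an orthonormal basis {|i>_E} gives Kraus operators K_i = <i|_E U |0>_E.
Number of Kraus operators = dim(H_env) = d_env
= 7

7


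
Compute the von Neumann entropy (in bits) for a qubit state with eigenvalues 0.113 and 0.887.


S = -p*log2(p) - (1-p)*log2(1-p)
p = 0.1130, 1-p = 0.8870
= -0.1130 * log2(0.1130) - 0.8870 * log2(0.8870)
= -(-0.3555) - (-0.1534)
= 0.5089

0.5089


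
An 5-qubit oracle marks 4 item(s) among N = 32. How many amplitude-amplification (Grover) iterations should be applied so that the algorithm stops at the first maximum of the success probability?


After j Grover iterations the success probability is P(j) = sin^2((2j+1)*theta), where sin(theta) = sqrt(k/N).
N = 2^5 = 32, k = 4
sin(theta) = sqrt(k/N) = 0.3535533906
theta = arcsin(sqrt(k/N)) = 0.3613671239 rad
P(j) reaches its first maximum when (2j+1)*theta is as close as possible to pi/2, i.e. j = round(pi/(4*theta) - 1/2).
pi/(4*theta) - 1/2 = 1.6734
(For comparison, the common estimate pi/4 * sqrt(N/k) = 2.2214; the exact maximiser is used here.)
Optimal iterations = 2

2


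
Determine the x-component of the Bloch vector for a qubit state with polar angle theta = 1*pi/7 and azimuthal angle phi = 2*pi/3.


theta = 0.4488, phi = 2.0944
r_x = sin(theta)*cos(phi) = 0.4339 * -0.5000
r_x = -0.2169

-0.2169


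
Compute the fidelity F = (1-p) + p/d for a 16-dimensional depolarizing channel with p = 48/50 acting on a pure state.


F = (1-p) + p/d
= (1 - 0.9600) + 0.9600/16
= 0.0400 + 0.0600
= 0.1000

0.1000


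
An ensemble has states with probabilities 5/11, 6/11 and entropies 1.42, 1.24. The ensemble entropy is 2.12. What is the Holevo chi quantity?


chi = S(rho) - sum_i p_i * S(rho_i)
Weighted entropy = 5/11 * 1.42 + 6/11 * 1.24
= 1.3218
chi = 2.12 - 1.3218
= 0.7982

0.7982


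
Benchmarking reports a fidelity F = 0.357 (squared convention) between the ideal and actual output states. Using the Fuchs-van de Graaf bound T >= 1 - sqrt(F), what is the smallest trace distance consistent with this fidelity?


Fuchs-van de Graaf (squared-fidelity convention): 1 - sqrt(F) <= T <= sqrt(1 - F).
Lower bound: T >= 1 - sqrt(F)
sqrt(F) = sqrt(0.357) = 0.5975
T >= 1 - 0.5975
T >= 0.4025

0.4025


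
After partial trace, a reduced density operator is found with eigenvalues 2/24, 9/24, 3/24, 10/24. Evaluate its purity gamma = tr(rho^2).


tr(rho^2) = sum of eigenvalues squared
= (2/24)^2 + (9/24)^2 + (3/24)^2 + (10/24)^2
= (4 + 81 + 9 + 100) / 576
= 194/576
= 0.3368

0.3368


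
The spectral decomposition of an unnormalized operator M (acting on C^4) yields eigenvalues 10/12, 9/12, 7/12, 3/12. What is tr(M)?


tr(M) = sum of eigenvalues
= 10/12 + 9/12 + 7/12 + 3/12
= 29/12
= 2.4167

2.4167


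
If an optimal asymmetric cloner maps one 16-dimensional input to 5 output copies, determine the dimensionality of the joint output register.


Output space = H^(tensor 5) where dim(H) = 16
dim = 16^5
= 256 (after 2 factors)
= 4096 (after 3 factors)
= 65536 (after 4 factors)
= 1048576 (after 5 factors)
= 1048576

1048576


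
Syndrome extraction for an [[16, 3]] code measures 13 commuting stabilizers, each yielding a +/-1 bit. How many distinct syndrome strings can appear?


Each stabilizer generator gives a binary (+1 or -1) measurement outcome.
With 13 independent generators:
Total syndromes = 2^13
= 8192

8192


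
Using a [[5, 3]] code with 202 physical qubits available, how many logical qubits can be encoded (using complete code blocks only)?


Each code block uses 5 physical qubits for 3 logical qubit(s).
Number of complete blocks = floor(202 / 5) = 40
Logical qubits = 40 * 3
= 120

120


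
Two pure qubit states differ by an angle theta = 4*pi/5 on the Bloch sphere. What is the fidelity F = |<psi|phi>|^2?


For states separated by angle theta on Bloch sphere:
F = cos^2(theta/2)
theta = 4*pi/5 = 2.5133
theta/2 = 1.2566
cos(theta/2) = 0.3090
F = 0.0955

0.0955


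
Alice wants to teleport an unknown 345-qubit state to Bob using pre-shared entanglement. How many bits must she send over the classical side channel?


Quantum teleportation requires 2 classical bits per qubit teleported.
345 qubit(s) -> 2 * 345 = 690 classical bits

690


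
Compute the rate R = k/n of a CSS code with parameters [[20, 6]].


Code rate R = k/n
= 6/20
= 0.3000

0.3000


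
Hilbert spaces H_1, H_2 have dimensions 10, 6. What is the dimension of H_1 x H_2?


dim(H_1 x H_2) = 10 * 6
= 60

60


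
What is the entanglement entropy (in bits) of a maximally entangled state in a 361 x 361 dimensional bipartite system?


For a maximally entangled state in d x d:
S = log2(d) = log2(361)
= 8.4959

8.4959


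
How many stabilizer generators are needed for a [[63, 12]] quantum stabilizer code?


For an [[n,k]] stabilizer code:
Number of stabilizer generators = n - k
= 63 - 12
= 51

51


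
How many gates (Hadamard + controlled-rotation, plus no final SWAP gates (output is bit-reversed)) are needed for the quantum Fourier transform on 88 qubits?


Hadamard gates: 88
Controlled rotations: n*(n-1)/2 = 88*87/2 = 3828
SWAP gates: 0 (omitted)
Total = 88 + 3828
= 3916

3916


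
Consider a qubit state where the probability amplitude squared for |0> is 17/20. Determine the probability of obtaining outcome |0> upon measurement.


|alpha|^2 = 17/20 = 0.8500
|beta|^2 = 1 - 17/20 = 3/20 = 0.1500
P(|0>) = |alpha|^2 = 0.8500

0.8500


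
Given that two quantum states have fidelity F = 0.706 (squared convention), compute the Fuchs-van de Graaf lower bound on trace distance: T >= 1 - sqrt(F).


Fuchs-van de Graaf (squared-fidelity convention): 1 - sqrt(F) <= T <= sqrt(1 - F).
Lower bound: T >= 1 - sqrt(F)
sqrt(F) = sqrt(0.706) = 0.8402
T >= 1 - 0.8402
T >= 0.1598

0.1598


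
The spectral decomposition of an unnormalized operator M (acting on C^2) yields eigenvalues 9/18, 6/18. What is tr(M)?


tr(M) = sum of eigenvalues
= 9/18 + 6/18
= 15/18
= 0.8333

0.8333


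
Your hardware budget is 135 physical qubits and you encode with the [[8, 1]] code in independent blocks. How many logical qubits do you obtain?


Each code block uses 8 physical qubits for 1 logical qubit(s).
Number of complete blocks = floor(135 / 8) = 16
Logical qubits = 16 * 1
= 16

16


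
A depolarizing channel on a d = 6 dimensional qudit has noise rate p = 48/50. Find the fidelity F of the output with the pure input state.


F = (1-p) + p/d
= (1 - 0.9600) + 0.9600/6
= 0.0400 + 0.1600
= 0.2000

0.2000


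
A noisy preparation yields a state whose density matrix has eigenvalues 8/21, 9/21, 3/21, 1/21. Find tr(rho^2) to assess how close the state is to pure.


tr(rho^2) = sum of eigenvalues squared
= (8/21)^2 + (9/21)^2 + (3/21)^2 + (1/21)^2
= (64 + 81 + 9 + 1) / 441
= 155/441
= 0.3515

0.3515


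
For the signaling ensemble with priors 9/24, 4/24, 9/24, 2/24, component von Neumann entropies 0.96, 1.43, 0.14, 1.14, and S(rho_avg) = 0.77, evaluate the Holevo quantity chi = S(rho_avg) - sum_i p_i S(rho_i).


chi = S(rho) - sum_i p_i * S(rho_i)
Weighted entropy = 9/24 * 0.96 + 4/24 * 1.43 + 9/24 * 0.14 + 2/24 * 1.14
= 0.7458
chi = 0.77 - 0.7458
= 0.0242

0.0242


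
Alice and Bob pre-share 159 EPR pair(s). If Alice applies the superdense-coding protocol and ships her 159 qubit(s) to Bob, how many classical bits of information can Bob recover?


Superdense coding allows 2 classical bits per shared entangled pair.
159 pair(s) -> 2 * 159 = 318 classical bits

318


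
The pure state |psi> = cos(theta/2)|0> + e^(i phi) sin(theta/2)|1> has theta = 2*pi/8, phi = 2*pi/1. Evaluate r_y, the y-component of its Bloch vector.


theta = 0.7854, phi = 6.2832
r_y = sin(theta)*sin(phi) = 0.7071 * 0.0000
r_y = 0.0000

0.0000


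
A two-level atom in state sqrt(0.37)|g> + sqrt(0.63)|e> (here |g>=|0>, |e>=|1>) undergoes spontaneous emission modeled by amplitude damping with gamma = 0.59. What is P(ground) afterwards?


For amplitude damping with parameter gamma on state sqrt(a)|0> + sqrt(b)|1>:
alpha^2 = 0.37, beta^2 = 0.63
P(|0>) = alpha^2 + gamma * beta^2
= 0.37 + 0.59 * 0.63
= 0.37 + 0.3717
= 0.7417

0.7417


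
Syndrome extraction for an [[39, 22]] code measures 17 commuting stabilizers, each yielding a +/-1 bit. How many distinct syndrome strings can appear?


Each stabilizer generator gives a binary (+1 or -1) measurement outcome.
With 17 independent generators:
Total syndromes = 2^17
= 131072

131072


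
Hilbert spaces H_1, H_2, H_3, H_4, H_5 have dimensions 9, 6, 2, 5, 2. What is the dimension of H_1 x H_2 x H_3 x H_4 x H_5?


dim(H_1 x H_2 x H_3 x H_4 x H_5) = 9 * 6 * 2 * 5 * 2
= 54 * 2 * 5 * 2
= 108 * 5 * 2
= 540 * 2
= 1080

1080


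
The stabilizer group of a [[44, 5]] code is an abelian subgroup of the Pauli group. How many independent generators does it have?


For an [[n,k]] stabilizer code:
Number of stabilizer generators = n - k
= 44 - 5
= 39

39


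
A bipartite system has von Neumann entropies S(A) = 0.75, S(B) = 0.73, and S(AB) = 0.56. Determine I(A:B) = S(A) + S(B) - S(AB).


I(A:B) = S(A) + S(B) - S(AB)
= 0.75 + 0.73 - 0.56
= 0.9200

0.9200


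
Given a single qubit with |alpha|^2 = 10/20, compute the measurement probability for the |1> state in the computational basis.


|alpha|^2 = 10/20 = 0.5000
|beta|^2 = 1 - 10/20 = 10/20 = 0.5000
P(|1>) = |beta|^2 = 0.5000

0.5000


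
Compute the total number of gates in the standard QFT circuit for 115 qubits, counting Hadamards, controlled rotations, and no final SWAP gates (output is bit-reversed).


Hadamard gates: 115
Controlled rotations: n*(n-1)/2 = 115*114/2 = 6555
SWAP gates: 0 (omitted)
Total = 115 + 6555
= 6670

6670


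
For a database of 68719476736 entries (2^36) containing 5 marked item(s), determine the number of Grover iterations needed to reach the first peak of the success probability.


After j Grover iterations the success probability is P(j) = sin^2((2j+1)*theta), where sin(theta) = sqrt(k/N).
N = 2^36 = 68719476736, k = 5
sin(theta) = sqrt(k/N) = 8.5299224e-06
theta = arcsin(sqrt(k/N)) = 8.5299224e-06 rad
P(j) reaches its first maximum when (2j+1)*theta is as close as possible to pi/2, i.e. j = round(pi/(4*theta) - 1/2).
pi/(4*theta) - 1/2 = 92075.1516
(For comparison, the common estimate pi/4 * sqrt(N/k) = 92075.6516; the exact maximiser is used here.)
Optimal iterations = 92075

92075


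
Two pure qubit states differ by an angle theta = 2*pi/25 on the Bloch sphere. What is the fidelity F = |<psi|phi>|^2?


For states separated by angle theta on Bloch sphere:
F = cos^2(theta/2)
theta = 2*pi/25 = 0.2513
theta/2 = 0.1257
cos(theta/2) = 0.9921
F = 0.9843

0.9843


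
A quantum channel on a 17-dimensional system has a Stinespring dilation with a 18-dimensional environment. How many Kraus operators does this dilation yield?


Tracing out the environment in an orthonormal basis {|i>_E} gives Kraus operators K_i = <i|_E U |0>_E.
Number of Kraus operators = dim(H_env) = d_env
= 18

18


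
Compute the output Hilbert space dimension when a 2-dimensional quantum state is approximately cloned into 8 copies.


Output space = H^(tensor 8) where dim(H) = 2
dim = 2^8
= 4 (after 2 factors)
= 8 (after 3 factors)
= 16 (after 4 factors)
= 32 (after 5 factors)
= 64 (after 6 factors)
= 128 (after 7 factors)
= 256 (after 8 factors)
= 256

256


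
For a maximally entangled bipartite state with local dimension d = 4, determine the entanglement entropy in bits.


For a maximally entangled state in d x d:
S = log2(d) = log2(4)
= 2.0000

2.0000


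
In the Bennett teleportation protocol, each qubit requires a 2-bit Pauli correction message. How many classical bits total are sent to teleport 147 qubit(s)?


Quantum teleportation requires 2 classical bits per qubit teleported.
147 qubit(s) -> 2 * 147 = 294 classical bits

294


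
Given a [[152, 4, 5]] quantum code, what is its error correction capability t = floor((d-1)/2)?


Code parameters: [[152, 4, 5]], distance d = 5.
Number of correctable errors = floor((d-1)/2)
= floor((5 - 1)/2)
= floor(4/2)
= 2

2


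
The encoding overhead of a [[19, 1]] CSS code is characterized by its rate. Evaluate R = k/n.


Code rate R = k/n
= 1/19
= 0.0526

0.0526


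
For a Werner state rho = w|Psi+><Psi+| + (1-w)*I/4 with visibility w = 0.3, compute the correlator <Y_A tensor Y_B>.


|Psi+> = (|01> + |10>)/sqrt(2)
For the pure Bell state, <Y_A Y_B> = +1 (Bell-state Pauli correlator).
The maximally-mixed part I/4 has tr(I/4 * P tensor P) = 0 for any traceless Pauli P.
So <Y_A Y_B>_rho = w * (+1) + (1 - w) * 0
= 0.3 * (+1)
= 0.3000

0.3000


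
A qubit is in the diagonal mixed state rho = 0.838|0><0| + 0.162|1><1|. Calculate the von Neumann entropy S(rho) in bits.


S = -p*log2(p) - (1-p)*log2(1-p)
p = 0.8380, 1-p = 0.1620
= -0.8380 * log2(0.8380) - 0.1620 * log2(0.1620)
= -(-0.2137) - (-0.4254)
= 0.6391

0.6391


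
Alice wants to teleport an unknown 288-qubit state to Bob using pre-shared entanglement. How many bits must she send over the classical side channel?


Quantum teleportation requires 2 classical bits per qubit teleported.
288 qubit(s) -> 2 * 288 = 576 classical bits

576


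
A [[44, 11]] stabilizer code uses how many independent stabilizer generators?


For an [[n,k]] stabilizer code:
Number of stabilizer generators = n - k
= 44 - 11
= 33

33


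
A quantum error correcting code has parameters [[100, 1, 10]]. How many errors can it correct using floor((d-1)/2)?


Code parameters: [[100, 1, 10]], distance d = 10.
Number of correctable errors = floor((d-1)/2)
= floor((10 - 1)/2)
= floor(9/2)
= 4

4


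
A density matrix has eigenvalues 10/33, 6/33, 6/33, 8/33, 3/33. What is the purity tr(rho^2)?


tr(rho^2) = sum of eigenvalues squared
= (10/33)^2 + (6/33)^2 + (6/33)^2 + (8/33)^2 + (3/33)^2
= (100 + 36 + 36 + 64 + 9) / 1089
= 245/1089
= 0.2250

0.2250


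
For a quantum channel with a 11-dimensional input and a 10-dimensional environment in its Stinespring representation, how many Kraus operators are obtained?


Tracing out the environment in an orthonormal basis {|i>_E} gives Kraus operators K_i = <i|_E U |0>_E.
Number of Kraus operators = dim(H_env) = d_env
= 10

10


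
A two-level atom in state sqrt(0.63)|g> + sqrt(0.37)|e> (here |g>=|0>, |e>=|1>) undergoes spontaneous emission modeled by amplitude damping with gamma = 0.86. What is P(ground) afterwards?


For amplitude damping with parameter gamma on state sqrt(a)|0> + sqrt(b)|1>:
alpha^2 = 0.63, beta^2 = 0.37
P(|0>) = alpha^2 + gamma * beta^2
= 0.63 + 0.86 * 0.37
= 0.63 + 0.3182
= 0.9482

0.9482


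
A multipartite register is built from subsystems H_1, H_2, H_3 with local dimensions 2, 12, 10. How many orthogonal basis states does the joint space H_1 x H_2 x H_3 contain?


dim(H_1 x H_2 x H_3) = 2 * 12 * 10
= 24 * 10
= 240

240


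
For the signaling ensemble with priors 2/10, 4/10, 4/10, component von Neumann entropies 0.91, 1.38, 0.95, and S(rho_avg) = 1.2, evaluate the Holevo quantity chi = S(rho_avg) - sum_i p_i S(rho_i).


chi = S(rho) - sum_i p_i * S(rho_i)
Weighted entropy = 2/10 * 0.91 + 4/10 * 1.38 + 4/10 * 0.95
= 1.1140
chi = 1.2 - 1.1140
= 0.0860

0.0860


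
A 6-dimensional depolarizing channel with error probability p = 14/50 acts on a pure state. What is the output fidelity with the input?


F = (1-p) + p/d
= (1 - 0.2800) + 0.2800/6
= 0.7200 + 0.0467
= 0.7667

0.7667


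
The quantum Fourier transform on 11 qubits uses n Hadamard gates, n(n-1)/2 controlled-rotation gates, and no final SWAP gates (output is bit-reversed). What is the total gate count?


Hadamard gates: 11
Controlled rotations: n*(n-1)/2 = 11*10/2 = 55
SWAP gates: 0 (omitted)
Total = 11 + 55
= 66

66


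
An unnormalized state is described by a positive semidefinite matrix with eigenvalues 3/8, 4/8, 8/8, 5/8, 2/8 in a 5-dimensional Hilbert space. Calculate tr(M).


tr(M) = sum of eigenvalues
= 3/8 + 4/8 + 8/8 + 5/8 + 2/8
= 22/8
= 2.7500

2.7500


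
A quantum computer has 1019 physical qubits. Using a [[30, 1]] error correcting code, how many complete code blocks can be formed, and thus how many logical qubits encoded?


Each code block uses 30 physical qubits for 1 logical qubit(s).
Number of complete blocks = floor(1019 / 30) = 33
Logical qubits = 33 * 1
= 33

33


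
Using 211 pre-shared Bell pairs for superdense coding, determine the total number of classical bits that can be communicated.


Superdense coding allows 2 classical bits per shared entangled pair.
211 pair(s) -> 2 * 211 = 422 classical bits

422


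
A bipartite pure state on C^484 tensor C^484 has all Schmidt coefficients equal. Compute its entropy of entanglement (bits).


For a maximally entangled state in d x d:
S = log2(d) = log2(484)
= 8.9189

8.9189


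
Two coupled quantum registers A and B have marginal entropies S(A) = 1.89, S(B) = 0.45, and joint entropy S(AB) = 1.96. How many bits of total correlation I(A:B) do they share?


I(A:B) = S(A) + S(B) - S(AB)
= 1.89 + 0.45 - 1.96
= 0.3800

0.3800


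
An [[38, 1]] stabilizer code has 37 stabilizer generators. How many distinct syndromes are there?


Each stabilizer generator gives a binary (+1 or -1) measurement outcome.
With 37 independent generators:
Total syndromes = 2^37
= 137438953472

137438953472


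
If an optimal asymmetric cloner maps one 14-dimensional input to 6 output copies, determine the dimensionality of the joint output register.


Output space = H^(tensor 6) where dim(H) = 14
dim = 14^6
= 196 (after 2 factors)
= 2744 (after 3 factors)
= 38416 (after 4 factors)
= 537824 (after 5 factors)
= 7529536 (after 6 factors)
= 7529536

7529536


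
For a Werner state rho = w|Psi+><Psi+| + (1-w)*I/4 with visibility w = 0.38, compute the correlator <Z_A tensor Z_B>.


|Psi+> = (|01> + |10>)/sqrt(2)
For the pure Bell state, <Z_A Z_B> = -1 (Bell-state Pauli correlator).
The maximally-mixed part I/4 has tr(I/4 * P tensor P) = 0 for any traceless Pauli P.
So <Z_A Z_B>_rho = w * (-1) + (1 - w) * 0
= 0.38 * (-1)
= -0.3800

-0.3800


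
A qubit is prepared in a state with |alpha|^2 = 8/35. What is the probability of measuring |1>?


|alpha|^2 = 8/35 = 0.2286
|beta|^2 = 1 - 8/35 = 27/35 = 0.7714
P(|1>) = |beta|^2 = 0.7714

0.7714


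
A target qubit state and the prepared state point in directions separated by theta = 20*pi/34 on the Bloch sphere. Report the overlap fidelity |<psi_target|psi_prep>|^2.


For states separated by angle theta on Bloch sphere:
F = cos^2(theta/2)
theta = 20*pi/34 = 1.8480
theta/2 = 0.9240
cos(theta/2) = 0.6026
F = 0.3632

0.3632


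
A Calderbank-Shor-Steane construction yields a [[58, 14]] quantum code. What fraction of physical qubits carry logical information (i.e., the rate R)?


Code rate R = k/n
= 14/58
= 0.2414

0.2414


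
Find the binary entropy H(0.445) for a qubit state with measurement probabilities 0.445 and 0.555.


S = -p*log2(p) - (1-p)*log2(1-p)
p = 0.4450, 1-p = 0.5550
= -0.4450 * log2(0.4450) - 0.5550 * log2(0.5550)
= -(-0.5198) - (-0.4714)
= 0.9913

0.9913


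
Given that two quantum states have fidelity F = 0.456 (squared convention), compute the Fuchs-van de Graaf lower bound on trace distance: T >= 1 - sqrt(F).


Fuchs-van de Graaf (squared-fidelity convention): 1 - sqrt(F) <= T <= sqrt(1 - F).
Lower bound: T >= 1 - sqrt(F)
sqrt(F) = sqrt(0.456) = 0.6753
T >= 1 - 0.6753
T >= 0.3247

0.3247


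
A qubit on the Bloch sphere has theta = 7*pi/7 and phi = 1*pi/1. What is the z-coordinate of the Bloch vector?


theta = 3.1416, phi = 3.1416
r_z = cos(theta) = -1.0000

-1.0000


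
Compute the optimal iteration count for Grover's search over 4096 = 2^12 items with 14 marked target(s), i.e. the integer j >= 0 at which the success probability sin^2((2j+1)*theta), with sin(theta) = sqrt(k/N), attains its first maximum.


After j Grover iterations the success probability is P(j) = sin^2((2j+1)*theta), where sin(theta) = sqrt(k/N).
N = 2^12 = 4096, k = 14
sin(theta) = sqrt(k/N) = 0.05846339667
theta = arcsin(sqrt(k/N)) = 0.05849675234 rad
P(j) reaches its first maximum when (2j+1)*theta is as close as possible to pi/2, i.e. j = round(pi/(4*theta) - 1/2).
pi/(4*theta) - 1/2 = 12.9264
(For comparison, the common estimate pi/4 * sqrt(N/k) = 13.4340; the exact maximiser is used here.)
Optimal iterations = 13

13


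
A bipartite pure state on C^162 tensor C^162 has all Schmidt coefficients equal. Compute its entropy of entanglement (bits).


For a maximally entangled state in d x d:
S = log2(d) = log2(162)
= 7.3399

7.3399


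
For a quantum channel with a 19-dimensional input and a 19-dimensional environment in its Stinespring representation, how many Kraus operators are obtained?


Tracing out the environment in an orthonormal basis {|i>_E} gives Kraus operators K_i = <i|_E U |0>_E.
Number of Kraus operators = dim(H_env) = d_env
= 19

19


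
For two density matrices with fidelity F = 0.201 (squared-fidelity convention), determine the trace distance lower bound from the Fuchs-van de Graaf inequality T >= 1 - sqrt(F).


Fuchs-van de Graaf (squared-fidelity convention): 1 - sqrt(F) <= T <= sqrt(1 - F).
Lower bound: T >= 1 - sqrt(F)
sqrt(F) = sqrt(0.201) = 0.4483
T >= 1 - 0.4483
T >= 0.5517

0.5517


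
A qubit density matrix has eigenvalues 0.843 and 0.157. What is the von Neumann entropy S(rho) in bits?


S = -p*log2(p) - (1-p)*log2(1-p)
p = 0.8430, 1-p = 0.1570
= -0.8430 * log2(0.8430) - 0.1570 * log2(0.1570)
= -(-0.2077) - (-0.4194)
= 0.6271

0.6271


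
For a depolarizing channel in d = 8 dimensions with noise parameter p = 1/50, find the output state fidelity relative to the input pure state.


F = (1-p) + p/d
= (1 - 0.0200) + 0.0200/8
= 0.9800 + 0.0025
= 0.9825

0.9825


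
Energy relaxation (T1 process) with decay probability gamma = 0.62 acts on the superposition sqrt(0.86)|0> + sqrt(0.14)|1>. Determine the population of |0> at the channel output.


For amplitude damping with parameter gamma on state sqrt(a)|0> + sqrt(b)|1>:
alpha^2 = 0.86, beta^2 = 0.14
P(|0>) = alpha^2 + gamma * beta^2
= 0.86 + 0.62 * 0.14
= 0.86 + 0.0868
= 0.9468

0.9468


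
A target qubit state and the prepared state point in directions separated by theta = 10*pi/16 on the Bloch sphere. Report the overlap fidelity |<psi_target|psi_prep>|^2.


For states separated by angle theta on Bloch sphere:
F = cos^2(theta/2)
theta = 10*pi/16 = 1.9635
theta/2 = 0.9817
cos(theta/2) = 0.5556
F = 0.3087

0.3087


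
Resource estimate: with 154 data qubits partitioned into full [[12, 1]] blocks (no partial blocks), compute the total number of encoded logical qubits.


Each code block uses 12 physical qubits for 1 logical qubit(s).
Number of complete blocks = floor(154 / 12) = 12
Logical qubits = 12 * 1
= 12

12


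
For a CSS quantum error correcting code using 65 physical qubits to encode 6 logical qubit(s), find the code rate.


Code rate R = k/n
= 6/65
= 0.0923

0.0923


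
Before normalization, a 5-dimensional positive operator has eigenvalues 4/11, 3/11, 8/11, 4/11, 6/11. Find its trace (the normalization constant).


tr(M) = sum of eigenvalues
= 4/11 + 3/11 + 8/11 + 4/11 + 6/11
= 25/11
= 2.2727

2.2727


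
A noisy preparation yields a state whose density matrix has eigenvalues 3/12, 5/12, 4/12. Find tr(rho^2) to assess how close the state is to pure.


tr(rho^2) = sum of eigenvalues squared
= (3/12)^2 + (5/12)^2 + (4/12)^2
= (9 + 25 + 16) / 144
= 50/144
= 0.3472

0.3472


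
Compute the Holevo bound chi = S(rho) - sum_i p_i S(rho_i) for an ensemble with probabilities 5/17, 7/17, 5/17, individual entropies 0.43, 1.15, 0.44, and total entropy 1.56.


chi = S(rho) - sum_i p_i * S(rho_i)
Weighted entropy = 5/17 * 0.43 + 7/17 * 1.15 + 5/17 * 0.44
= 0.7294
chi = 1.56 - 0.7294
= 0.8306

0.8306


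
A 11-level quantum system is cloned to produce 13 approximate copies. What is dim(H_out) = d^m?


Output space = H^(tensor 13) where dim(H) = 11
dim = 11^13
= 121 (after 2 factors)
= 1331 (after 3 factors)
= 14641 (after 4 factors)
= 161051 (after 5 factors)
= 1771561 (after 6 factors)
= 19487171 (after 7 factors)
= 214358881 (after 8 factors)
= 2357947691 (after 9 factors)
= 25937424601 (after 10 factors)
= 285311670611 (after 11 factors)
= 3138428376721 (after 12 factors)
= 34522712143931 (after 13 factors)
= 34522712143931

34522712143931


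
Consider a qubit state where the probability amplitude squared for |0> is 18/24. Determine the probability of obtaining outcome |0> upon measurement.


|alpha|^2 = 18/24 = 0.7500
|beta|^2 = 1 - 18/24 = 6/24 = 0.2500
P(|0>) = |alpha|^2 = 0.7500

0.7500
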